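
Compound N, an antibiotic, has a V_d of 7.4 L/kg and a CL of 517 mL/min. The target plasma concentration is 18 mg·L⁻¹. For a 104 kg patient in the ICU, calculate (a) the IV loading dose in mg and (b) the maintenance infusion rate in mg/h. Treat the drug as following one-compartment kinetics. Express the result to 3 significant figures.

Vd(total) = 104 kg × 7.4 L/kg = 769.6 L
LD = Vd · C_target = 769.6 × 18 = 13850 mg
Convert clearance: 517 mL/min × 60 min/h ÷ 1000 mL/L = 31.02 L/h
Infusion rate = 31.02 L/h × 18 mg/L = 558.4 mg/h

(a) 13900 mg; (b) 558 mg/h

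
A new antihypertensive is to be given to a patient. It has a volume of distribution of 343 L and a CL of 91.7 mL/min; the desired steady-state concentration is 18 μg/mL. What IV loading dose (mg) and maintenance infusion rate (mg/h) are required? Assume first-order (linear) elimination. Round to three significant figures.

(a) 6170 mg; (b) 99.0 mg/h

Loading dose = Vd × C = 343.0 × 18 = 6174 mg
Convert clearance: 91.7 mL/min × 60 min/h ÷ 1000 mL/L = 5.502 L/h
Maintenance infusion rate = CL × Css = 5.502 × 18 = 99.04 mg/h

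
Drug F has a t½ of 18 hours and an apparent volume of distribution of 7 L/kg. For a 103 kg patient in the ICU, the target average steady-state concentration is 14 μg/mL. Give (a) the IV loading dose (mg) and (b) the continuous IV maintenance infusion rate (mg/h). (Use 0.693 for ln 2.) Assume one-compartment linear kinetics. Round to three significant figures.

Vd(total) = 103 kg × 7 L/kg = 721.0 L
LD = Vd × C = 721.0 × 14 = 10090 mg
CL = 0.693 × Vd / t½ = 0.693 × 721.0 / 18 = 27.76 L/h
Infusion rate = CL × Css = 27.76 × 14 = 388.6 mg/h

(a) 10100 mg; (b) 389 mg/h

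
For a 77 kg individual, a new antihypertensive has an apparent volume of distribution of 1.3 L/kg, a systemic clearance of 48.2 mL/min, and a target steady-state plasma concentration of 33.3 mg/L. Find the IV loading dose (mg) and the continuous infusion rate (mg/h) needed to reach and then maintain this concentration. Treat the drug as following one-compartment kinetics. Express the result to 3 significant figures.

(a) 3330 mg; (b) 96.3 mg/h

Total Vd = 1.3 × 77 = 100.1 L
Loading dose = Vd × C = 100.1 × 33.3 = 3333 mg
CL = 48.2 mL/min = 48.2 × 0.06 = 2.892 L/h
Maintenance: replace elimination → rate = CL × Css = 2.892 × 33.3 = 96.30 mg/h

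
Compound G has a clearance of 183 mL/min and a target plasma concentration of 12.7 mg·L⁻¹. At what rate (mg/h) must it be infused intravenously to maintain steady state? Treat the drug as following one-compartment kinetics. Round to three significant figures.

Convert clearance: 183 mL/min × 60 min/h ÷ 1000 mL/L = 10.98 L/h
Rate = CL × Css = 10.98 × 12.7 = 139.4 mg/h

139 mg/h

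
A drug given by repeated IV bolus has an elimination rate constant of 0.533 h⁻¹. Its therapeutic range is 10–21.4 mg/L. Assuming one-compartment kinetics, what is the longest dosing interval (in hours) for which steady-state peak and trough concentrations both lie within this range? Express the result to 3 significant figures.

1.43 h

Between IV bolus doses, concentration decays as C = C₀·e^(−kτ), so C_peak/C_trough = e^(kτ).
τ_max = ln(C_peak/C_trough) / k = ln(21.4/10) / 0.5330 = 0.7608 / 0.5330 = 1.427 h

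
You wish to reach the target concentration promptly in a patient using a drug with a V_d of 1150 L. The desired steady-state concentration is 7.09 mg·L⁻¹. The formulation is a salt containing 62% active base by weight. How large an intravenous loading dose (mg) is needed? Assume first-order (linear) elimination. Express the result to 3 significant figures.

LD = Vd × C / S = 1150 × 7.090 / 0.62 = 13150 mg

13200 mg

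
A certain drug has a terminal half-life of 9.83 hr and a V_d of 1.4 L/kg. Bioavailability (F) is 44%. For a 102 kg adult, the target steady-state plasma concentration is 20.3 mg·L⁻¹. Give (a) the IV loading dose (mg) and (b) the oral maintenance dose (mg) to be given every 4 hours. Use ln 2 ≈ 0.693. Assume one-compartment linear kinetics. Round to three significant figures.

(a) 2900 mg; (b) 1860 mg

Vd(total) = 102 kg × 1.4 L/kg = 142.8 L
LD = Vd × C = 142.8 × 20.3 = 2899 mg
CL = 0.693 × Vd / t½ = 0.693 × 142.8 / 9.83 = 10.07 L/h
D = CL × Css × τ / F = 10.07 × 20.3 × 4 / 0.44 = 1858 mg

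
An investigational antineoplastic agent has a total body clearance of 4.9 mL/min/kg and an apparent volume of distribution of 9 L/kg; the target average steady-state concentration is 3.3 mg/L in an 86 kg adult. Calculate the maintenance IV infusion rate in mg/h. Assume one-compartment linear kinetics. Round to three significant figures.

83.4 mg/h

CL = 4.9 mL/min/kg × 86 kg = 421.4 mL/min = 421.4 × 60/1000 = 25.28 L/h
Infusion rate = CL · Css = 25.28 L/h × 3.3 mg/L = 83.42 mg/h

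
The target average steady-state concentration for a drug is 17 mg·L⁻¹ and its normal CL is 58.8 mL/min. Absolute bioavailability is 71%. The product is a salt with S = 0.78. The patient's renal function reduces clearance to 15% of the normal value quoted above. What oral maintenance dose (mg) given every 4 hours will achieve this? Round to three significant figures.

CL = 58.8 mL/min × 60/1000 = 3.528 L/h
Patient clearance = 0.15 × 3.528 = 0.5292 L/h
D = CL × Css × τ / F / S = 0.5292 × 17 × 4 / 0.71 / 0.78 = 64.98 mg

65.0 mg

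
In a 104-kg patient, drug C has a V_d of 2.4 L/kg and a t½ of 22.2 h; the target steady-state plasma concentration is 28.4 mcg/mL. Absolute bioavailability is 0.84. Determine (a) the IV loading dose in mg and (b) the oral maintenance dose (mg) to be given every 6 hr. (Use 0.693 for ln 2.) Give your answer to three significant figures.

(a) 7090 mg; (b) 1580 mg

Vd = 2.4 L/kg × 104 kg = 249.6 L
LD = Vd × C = 249.6 × 28.4 = 7089 mg
CL = 0.693 × Vd / t½ = 0.693 × 249.6 / 22.2 = 7.792 L/h
D = CL × Css × τ / F = 7.792 × 28.4 × 6 / 0.84 = 1581 mg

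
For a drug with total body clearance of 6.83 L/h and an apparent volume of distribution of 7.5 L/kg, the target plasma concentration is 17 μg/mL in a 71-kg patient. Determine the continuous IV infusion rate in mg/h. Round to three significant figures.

116 mg/h

At steady state, infusion rate equals elimination rate: rate in = CL × Css.
R₀ = 6.830 × 17 = 116.1 mg/h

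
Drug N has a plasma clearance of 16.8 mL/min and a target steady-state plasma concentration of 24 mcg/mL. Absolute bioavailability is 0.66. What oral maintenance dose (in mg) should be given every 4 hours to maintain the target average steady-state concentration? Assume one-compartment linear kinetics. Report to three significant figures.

147 mg

CL = 16.8 mL/min × 60/1000 = 1.008 L/h
At steady state, dose per interval replaces the amount cleared in that interval: F·D/τ = CL·Css.
D = CL × Css × τ / F = 1.008 × 24 × 4 / 0.66 = 146.6 mg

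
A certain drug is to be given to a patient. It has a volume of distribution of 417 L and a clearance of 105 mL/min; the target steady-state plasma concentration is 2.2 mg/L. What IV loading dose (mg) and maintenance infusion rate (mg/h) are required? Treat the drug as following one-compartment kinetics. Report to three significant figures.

Loading: fill Vd to C_target → 417.0 L × 2.2 mg/L = 917.4 mg
CL = 105 mL/min = 105 × 0.06 = 6.300 L/h
Maintenance infusion rate = CL × Css = 6.300 × 2.2 = 13.86 mg/h

(a) 917 mg; (b) 13.9 mg/h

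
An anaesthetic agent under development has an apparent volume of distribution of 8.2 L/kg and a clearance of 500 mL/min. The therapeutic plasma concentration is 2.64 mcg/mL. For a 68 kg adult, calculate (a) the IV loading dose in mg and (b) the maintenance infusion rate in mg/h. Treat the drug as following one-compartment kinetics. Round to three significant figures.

(a) 1470 mg; (b) 79.2 mg/h

Total Vd = 8.2 × 68 = 557.6 L
Loading: fill Vd to C_target → 557.6 L × 2.64 mg/L = 1472 mg
Convert clearance: 500 mL/min × 60 min/h ÷ 1000 mL/L = 30.00 L/h
Maintenance: replace elimination → rate = CL × Css = 30.00 × 2.64 = 79.20 mg/h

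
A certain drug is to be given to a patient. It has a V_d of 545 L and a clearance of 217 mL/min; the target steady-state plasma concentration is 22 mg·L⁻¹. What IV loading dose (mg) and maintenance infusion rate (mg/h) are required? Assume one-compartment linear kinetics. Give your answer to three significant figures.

Loading dose = Vd × C = 545.0 × 22 = 11990 mg
CL = 217 mL/min = 217 × 0.06 = 13.02 L/h
Maintenance: replace elimination → rate = CL × Css = 13.02 × 22 = 286.4 mg/h

(a) 12000 mg; (b) 286 mg/h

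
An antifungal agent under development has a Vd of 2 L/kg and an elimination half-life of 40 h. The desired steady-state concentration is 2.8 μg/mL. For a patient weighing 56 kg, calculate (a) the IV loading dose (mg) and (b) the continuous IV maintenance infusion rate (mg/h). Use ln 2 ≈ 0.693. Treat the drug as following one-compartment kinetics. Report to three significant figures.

(a) 314 mg; (b) 5.43 mg/h

Total Vd = 2 × 56 = 112.0 L
LD = Vd × C = 112.0 × 2.8 = 313.6 mg
CL = 0.693 × Vd / t½ = 0.693 × 112.0 / 40 = 1.940 L/h
Infusion rate = CL × Css = 1.940 × 2.8 = 5.432 mg/h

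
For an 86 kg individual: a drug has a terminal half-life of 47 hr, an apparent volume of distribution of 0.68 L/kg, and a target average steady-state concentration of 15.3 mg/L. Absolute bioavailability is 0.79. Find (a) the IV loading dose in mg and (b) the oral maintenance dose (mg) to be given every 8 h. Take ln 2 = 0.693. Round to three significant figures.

(a) 895 mg; (b) 134 mg

Vd = 0.68 L/kg × 86 kg = 58.48 L
LD = Vd × C = 58.48 × 15.3 = 894.7 mg
CL = 0.693 × Vd / t½ = 0.693 × 58.48 / 47 = 0.8623 L/h
D = CL × Css × τ / F = 0.8623 × 15.3 × 8 / 0.79 = 133.6 mg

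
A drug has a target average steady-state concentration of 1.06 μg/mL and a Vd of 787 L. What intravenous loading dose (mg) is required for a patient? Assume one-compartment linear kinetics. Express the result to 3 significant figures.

834 mg

LD = Vd × C = 787.0 × 1.060 = 834.2 mg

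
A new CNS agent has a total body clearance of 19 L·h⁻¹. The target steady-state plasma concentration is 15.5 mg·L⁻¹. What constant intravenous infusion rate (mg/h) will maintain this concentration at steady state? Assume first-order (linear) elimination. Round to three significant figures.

Infusion rate = CL · Css = 19.00 L/h × 15.5 mg/L = 294.5 mg/h

295 mg/h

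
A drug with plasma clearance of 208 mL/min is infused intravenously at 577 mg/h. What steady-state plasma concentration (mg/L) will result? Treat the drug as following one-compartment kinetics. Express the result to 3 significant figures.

46.2 mg/L

Convert clearance: 208 mL/min × 60 min/h ÷ 1000 mL/L = 12.48 L/h
Css = rate / CL = 577 / 12.48 = 46.23 mg/L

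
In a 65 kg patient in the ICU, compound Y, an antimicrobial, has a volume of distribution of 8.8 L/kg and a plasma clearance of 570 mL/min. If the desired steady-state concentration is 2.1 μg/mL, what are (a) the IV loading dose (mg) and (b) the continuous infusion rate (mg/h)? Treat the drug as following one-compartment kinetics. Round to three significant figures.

Vd = 8.8 L/kg × 65 kg = 572.0 L
Loading dose = Vd × C = 572.0 × 2.1 = 1201 mg
Convert clearance: 570 mL/min × 60 min/h ÷ 1000 mL/L = 34.20 L/h
Infusion rate = 34.20 L/h × 2.1 mg/L = 71.82 mg/h

(a) 1200 mg; (b) 71.8 mg/h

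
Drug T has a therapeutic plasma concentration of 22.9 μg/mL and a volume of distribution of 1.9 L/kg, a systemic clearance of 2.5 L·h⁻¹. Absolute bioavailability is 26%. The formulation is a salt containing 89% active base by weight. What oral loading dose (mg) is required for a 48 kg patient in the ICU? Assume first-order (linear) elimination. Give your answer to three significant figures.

9030 mg

Vd = 1.9 L/kg × 48 kg = 91.20 L
The loading dose fills Vd to the target concentration; clearance is irrelevant here.
LD = Vd × C / F / S = 91.20 × 22.90 / 0.26 / 0.89 = 9025 mg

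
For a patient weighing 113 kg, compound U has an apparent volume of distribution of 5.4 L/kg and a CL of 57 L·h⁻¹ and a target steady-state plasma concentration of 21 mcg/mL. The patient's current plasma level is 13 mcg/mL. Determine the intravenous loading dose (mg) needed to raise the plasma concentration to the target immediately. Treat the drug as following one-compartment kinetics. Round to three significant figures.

Total Vd = 5.4 × 113 = 610.2 L
The loading dose fills Vd to the target concentration.
Concentration deficit ΔC = 21 − 13 = 8.000 mg/L
LD = Vd × ΔC = 610.2 × 8.000 = 4882 mg

4880 mg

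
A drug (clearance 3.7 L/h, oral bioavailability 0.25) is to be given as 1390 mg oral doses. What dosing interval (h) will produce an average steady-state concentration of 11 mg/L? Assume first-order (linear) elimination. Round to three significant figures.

F·D/τ = CL·Css → τ = F·D / (CL·Css).
τ = 0.25 × 1390 / (3.7 × 11) = 8.538 h

8.54 h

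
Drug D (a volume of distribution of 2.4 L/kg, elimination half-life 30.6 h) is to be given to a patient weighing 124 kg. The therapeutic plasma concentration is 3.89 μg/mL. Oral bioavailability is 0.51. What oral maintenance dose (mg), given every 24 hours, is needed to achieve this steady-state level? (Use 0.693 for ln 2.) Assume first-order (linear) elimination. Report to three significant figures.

Total Vd = 2.4 × 124 = 297.6 L
CL = 0.693 × Vd / t½ = 0.693 × 297.6 / 30.6 = 6.740 L/h
D = CL × Css × τ / F = 6.740 × 3.89 × 24 / 0.51 = 1234 mg

1230 mg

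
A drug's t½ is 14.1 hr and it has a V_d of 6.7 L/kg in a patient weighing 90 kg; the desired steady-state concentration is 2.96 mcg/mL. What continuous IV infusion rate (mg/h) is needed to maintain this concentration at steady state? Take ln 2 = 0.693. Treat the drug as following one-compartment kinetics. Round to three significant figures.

87.7 mg/h

Vd(total) = 90 kg × 6.7 L/kg = 603.0 L
k = 0.693/14.1 = 0.04915 h⁻¹, so CL = k·Vd = 0.04915 × 603.0 = 29.64 L/h
Infusion rate = CL × Css = 29.64 × 2.96 = 87.73 mg/h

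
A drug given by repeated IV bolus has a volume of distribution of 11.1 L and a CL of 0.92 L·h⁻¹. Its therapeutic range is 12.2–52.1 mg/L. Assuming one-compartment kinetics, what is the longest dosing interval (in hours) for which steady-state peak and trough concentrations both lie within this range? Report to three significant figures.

k = CL / Vd = 0.9200 / 11.10 = 0.08288 h⁻¹
Between IV bolus doses, concentration decays as C = C₀·e^(−kτ), so C_peak/C_trough = e^(kτ).
τ_max = ln(C_peak/C_trough) / k = ln(52.1/12.2) / 0.08288 = 1.452 / 0.08288 = 17.52 h

17.5 h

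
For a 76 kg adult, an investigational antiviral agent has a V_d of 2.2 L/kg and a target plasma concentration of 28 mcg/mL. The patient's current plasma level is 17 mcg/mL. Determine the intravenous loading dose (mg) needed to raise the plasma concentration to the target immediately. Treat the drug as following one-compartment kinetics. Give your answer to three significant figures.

1840 mg

Vd(total) = 76 kg × 2.2 L/kg = 167.2 L
Concentration deficit ΔC = 28 − 17 = 11.00 mg/L
LD = Vd × ΔC = 167.2 × 11.00 = 1839 mg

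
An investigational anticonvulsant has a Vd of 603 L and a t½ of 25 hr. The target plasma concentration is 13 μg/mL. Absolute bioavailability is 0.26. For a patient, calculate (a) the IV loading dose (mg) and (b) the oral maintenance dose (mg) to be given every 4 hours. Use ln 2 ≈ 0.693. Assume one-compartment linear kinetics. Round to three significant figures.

(a) 7840 mg; (b) 3340 mg

LD = Vd × C = 603.0 × 13 = 7839 mg
CL = 0.693 × Vd / t½ = 0.693 × 603.0 / 25 = 16.72 L/h
D = CL × Css × τ / F = 16.72 × 13 × 4 / 0.26 = 3344 mg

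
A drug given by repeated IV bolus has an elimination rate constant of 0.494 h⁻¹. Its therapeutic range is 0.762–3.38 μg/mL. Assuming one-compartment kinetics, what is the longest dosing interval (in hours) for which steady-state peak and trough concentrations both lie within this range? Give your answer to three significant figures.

Between IV bolus doses, concentration decays as C = C₀·e^(−kτ), so C_peak/C_trough = e^(kτ).
τ_max = ln(C_peak/C_trough) / k = ln(3.38/0.762) / 0.4940 = 1.490 / 0.4940 = 3.016 h

3.02 h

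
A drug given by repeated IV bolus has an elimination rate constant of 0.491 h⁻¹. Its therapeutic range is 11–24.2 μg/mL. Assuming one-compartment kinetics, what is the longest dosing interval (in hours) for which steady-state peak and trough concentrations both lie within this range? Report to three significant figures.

1.61 h

Between IV bolus doses, concentration decays as C = C₀·e^(−kτ), so C_peak/C_trough = e^(kτ).
τ_max = ln(C_peak/C_trough) / k = ln(24.2/11) / 0.4910 = 0.7885 / 0.4910 = 1.606 h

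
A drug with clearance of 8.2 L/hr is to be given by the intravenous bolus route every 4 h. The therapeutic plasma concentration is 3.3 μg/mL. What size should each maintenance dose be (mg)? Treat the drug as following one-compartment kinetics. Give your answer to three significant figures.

108 mg

At steady state, dose per interval replaces the amount cleared in that interval: D/τ = CL·Css.
D = CL × Css × τ = 8.200 × 3.3 × 4 = 108.2 mg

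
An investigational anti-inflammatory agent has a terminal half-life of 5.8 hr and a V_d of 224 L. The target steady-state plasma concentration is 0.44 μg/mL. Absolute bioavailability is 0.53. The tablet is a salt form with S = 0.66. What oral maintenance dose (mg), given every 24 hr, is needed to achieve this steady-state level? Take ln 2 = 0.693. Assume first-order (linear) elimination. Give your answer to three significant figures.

k = 0.693/5.8 = 0.1195 h⁻¹, so CL = k·Vd = 0.1195 × 224.0 = 26.77 L/h
D = CL × Css × τ / F / S = 26.77 × 0.44 × 24 / 0.53 / 0.66 = 808.2 mg

808 mg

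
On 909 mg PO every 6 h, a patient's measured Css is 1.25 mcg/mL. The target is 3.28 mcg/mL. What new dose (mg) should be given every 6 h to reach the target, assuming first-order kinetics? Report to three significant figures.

For first-order elimination, Css ∝ F·D/(CL·τ); F and CL are unchanged, so Css ∝ D/τ.
D₂ = D₁ × (Css,target / Css,current) = 909 × 3.28/1.25 = 2385 mg

2390 mg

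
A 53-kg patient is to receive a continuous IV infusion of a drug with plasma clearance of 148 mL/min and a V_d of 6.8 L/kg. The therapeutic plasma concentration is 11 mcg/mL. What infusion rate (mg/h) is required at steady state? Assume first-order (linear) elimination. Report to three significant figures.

CL = 148 mL/min × 60/1000 = 8.880 L/h
R₀ = 8.880 × 11 = 97.68 mg/h

97.7 mg/h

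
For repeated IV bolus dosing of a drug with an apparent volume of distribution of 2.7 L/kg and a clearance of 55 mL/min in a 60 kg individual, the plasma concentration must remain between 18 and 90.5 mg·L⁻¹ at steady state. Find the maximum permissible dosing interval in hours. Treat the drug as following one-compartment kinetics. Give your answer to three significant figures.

79.3 h

Vd = 2.7 L/kg × 60 kg = 162.0 L
CL = 55 mL/min = 55 × 0.06 = 3.300 L/h
k = CL / Vd = 3.300 / 162.0 = 0.02037 h⁻¹
Between IV bolus doses, concentration decays as C = C₀·e^(−kτ), so C_peak/C_trough = e^(kτ).
τ_max = ln(C_peak/C_trough) / k = ln(90.5/18) / 0.02037 = 1.615 / 0.02037 = 79.28 h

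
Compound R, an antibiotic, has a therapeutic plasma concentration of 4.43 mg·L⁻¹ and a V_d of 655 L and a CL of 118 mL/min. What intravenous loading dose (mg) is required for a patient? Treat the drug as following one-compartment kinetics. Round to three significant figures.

2900 mg

LD is governed by Vd — clearance does not enter the loading-dose calculation.
LD = Vd × C = 655.0 × 4.430 = 2902 mg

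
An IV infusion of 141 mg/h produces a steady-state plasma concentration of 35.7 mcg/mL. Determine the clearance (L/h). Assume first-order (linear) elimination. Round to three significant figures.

At steady state, infusion rate = CL × Css, so CL = rate / Css.
CL = 141 / 35.7 = 3.950 L/h

3.95 L/h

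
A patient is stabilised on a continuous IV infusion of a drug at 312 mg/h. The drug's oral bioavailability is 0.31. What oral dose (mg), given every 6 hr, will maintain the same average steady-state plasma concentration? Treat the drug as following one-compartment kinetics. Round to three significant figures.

6040 mg

To maintain the same Css, the systemic dosing rate must be unchanged: F·D/τ = infusion rate.
D = rate × τ / F = 312 × 6 / 0.31 = 6039 mg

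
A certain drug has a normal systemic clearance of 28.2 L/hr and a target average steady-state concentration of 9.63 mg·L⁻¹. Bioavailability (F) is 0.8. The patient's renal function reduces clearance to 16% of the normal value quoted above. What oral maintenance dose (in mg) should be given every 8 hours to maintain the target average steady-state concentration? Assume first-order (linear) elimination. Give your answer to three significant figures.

435 mg

Patient clearance = 0.16 × 28.20 = 4.512 L/h
D = CL × Css × τ / F = 4.512 × 9.63 × 8 / 0.8 = 434.5 mg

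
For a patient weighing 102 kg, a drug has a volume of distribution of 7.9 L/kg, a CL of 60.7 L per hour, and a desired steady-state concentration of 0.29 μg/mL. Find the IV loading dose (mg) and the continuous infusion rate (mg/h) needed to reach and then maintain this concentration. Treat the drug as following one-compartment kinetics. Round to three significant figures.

(a) 234 mg; (b) 17.6 mg/h

Vd(total) = 102 kg × 7.9 L/kg = 805.8 L
LD = Vd · C_target = 805.8 × 0.29 = 233.7 mg
Maintenance infusion rate = CL × Css = 60.70 × 0.29 = 17.60 mg/h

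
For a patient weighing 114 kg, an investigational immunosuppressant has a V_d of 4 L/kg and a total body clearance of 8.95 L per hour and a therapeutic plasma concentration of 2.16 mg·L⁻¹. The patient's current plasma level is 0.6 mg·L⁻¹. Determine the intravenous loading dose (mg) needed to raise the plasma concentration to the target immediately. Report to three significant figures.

711 mg

Vd(total) = 114 kg × 4 L/kg = 456.0 L
Concentration deficit ΔC = 2.16 − 0.6 = 1.560 mg/L
LD = Vd × ΔC = 456.0 × 1.560 = 711.4 mg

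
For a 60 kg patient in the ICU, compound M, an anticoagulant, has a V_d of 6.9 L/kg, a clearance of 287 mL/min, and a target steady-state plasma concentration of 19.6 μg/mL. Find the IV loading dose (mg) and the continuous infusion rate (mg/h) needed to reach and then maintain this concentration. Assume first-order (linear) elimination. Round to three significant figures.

(a) 8110 mg; (b) 338 mg/h

Vd = 6.9 L/kg × 60 kg = 414.0 L
Loading dose = Vd × C = 414.0 × 19.6 = 8114 mg
Convert clearance: 287 mL/min × 60 min/h ÷ 1000 mL/L = 17.22 L/h
Maintenance: replace elimination → rate = CL × Css = 17.22 × 19.6 = 337.5 mg/h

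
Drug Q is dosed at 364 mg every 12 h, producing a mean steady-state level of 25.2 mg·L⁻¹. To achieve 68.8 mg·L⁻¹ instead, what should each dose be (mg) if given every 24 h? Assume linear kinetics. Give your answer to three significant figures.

For first-order elimination, Css ∝ F·D/(CL·τ); F and CL are unchanged, so Css ∝ D/τ.
D₂ = D₁ × (Css,target / Css,current) × (τ₂/τ₁) = 364 × (68.8/25.2) × (24/12) = 1988 mg

1990 mg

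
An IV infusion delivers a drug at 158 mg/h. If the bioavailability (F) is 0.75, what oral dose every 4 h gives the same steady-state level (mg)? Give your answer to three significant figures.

843 mg

To maintain the same Css, the systemic dosing rate must be unchanged: F·D/τ = infusion rate.
D = rate × τ / F = 158 × 4 / 0.75 = 842.7 mg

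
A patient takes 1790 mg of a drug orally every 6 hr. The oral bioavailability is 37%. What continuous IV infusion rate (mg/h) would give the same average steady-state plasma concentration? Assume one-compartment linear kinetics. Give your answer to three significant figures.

110 mg/h

Equivalent systemic input: infusion rate = F·D/τ.
Rate = 0.37 × 1790 / 6 = 110.4 mg/h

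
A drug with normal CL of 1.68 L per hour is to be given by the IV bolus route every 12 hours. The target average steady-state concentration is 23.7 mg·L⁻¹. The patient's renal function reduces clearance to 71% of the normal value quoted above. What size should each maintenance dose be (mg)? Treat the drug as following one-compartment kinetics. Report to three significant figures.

Patient clearance = 0.71 × 1.680 = 1.193 L/h
D = CL × Css × τ = 1.193 × 23.7 × 12 = 339.3 mg

339 mg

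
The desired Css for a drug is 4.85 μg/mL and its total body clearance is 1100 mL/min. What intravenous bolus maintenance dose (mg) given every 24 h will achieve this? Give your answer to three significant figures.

Convert clearance: 1100 mL/min × 60 min/h ÷ 1000 mL/L = 66.00 L/h
At steady state, dose per interval replaces the amount cleared in that interval: D/τ = CL·Css.
D = CL × Css × τ = 66.00 × 4.85 × 24 = 7682 mg

7680 mg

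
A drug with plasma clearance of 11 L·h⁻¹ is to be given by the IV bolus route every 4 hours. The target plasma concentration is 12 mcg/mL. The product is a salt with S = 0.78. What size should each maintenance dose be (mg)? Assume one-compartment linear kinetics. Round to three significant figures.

D = CL × Css × τ / S = 11.00 × 12 × 4 / 0.78 = 676.9 mg

677 mg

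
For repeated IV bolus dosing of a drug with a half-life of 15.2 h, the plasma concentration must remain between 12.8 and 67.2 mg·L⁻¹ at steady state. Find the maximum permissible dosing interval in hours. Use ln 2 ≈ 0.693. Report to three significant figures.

36.4 h

k = 0.693 / t½ = 0.693 / 15.2 = 0.04559 h⁻¹
Between IV bolus doses, concentration decays as C = C₀·e^(−kτ), so C_peak/C_trough = e^(kτ).
τ_max = ln(C_peak/C_trough) / k = ln(67.2/12.8) / 0.04559 = 1.658 / 0.04559 = 36.37 h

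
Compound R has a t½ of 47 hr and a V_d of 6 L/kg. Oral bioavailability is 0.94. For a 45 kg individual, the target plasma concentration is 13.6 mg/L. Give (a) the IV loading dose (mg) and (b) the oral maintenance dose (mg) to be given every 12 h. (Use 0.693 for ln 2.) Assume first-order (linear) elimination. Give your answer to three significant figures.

(a) 3670 mg; (b) 691 mg

Vd(total) = 45 kg × 6 L/kg = 270.0 L
LD = Vd × C = 270.0 × 13.6 = 3672 mg
CL = 0.693 × Vd / t½ = 0.693 × 270.0 / 47 = 3.981 L/h
D = CL × Css × τ / F = 3.981 × 13.6 × 12 / 0.94 = 691.2 mg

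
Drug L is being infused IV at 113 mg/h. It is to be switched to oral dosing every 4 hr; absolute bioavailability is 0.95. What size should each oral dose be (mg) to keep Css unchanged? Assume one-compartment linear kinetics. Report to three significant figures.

476 mg

To maintain the same Css, the systemic dosing rate must be unchanged: F·D/τ = infusion rate.
D = rate × τ / F = 113 × 4 / 0.95 = 475.8 mg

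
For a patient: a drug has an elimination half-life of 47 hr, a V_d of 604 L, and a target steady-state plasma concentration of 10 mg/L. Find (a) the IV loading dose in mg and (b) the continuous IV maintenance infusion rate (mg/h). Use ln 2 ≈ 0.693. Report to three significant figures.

LD = Vd × C = 604.0 × 10 = 6040 mg
CL = 0.693 × Vd / t½ = 0.693 × 604.0 / 47 = 8.906 L/h
Infusion rate = CL × Css = 8.906 × 10 = 89.06 mg/h

(a) 6040 mg; (b) 89.1 mg/h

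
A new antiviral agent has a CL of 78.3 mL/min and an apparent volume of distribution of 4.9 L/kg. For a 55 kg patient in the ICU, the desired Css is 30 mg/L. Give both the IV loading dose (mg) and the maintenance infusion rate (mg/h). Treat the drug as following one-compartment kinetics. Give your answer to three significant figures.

(a) 8090 mg; (b) 141 mg/h

Vd(total) = 55 kg × 4.9 L/kg = 269.5 L
Loading: fill Vd to C_target → 269.5 L × 30 mg/L = 8085 mg
Convert clearance: 78.3 mL/min × 60 min/h ÷ 1000 mL/L = 4.698 L/h
Maintenance infusion rate = CL × Css = 4.698 × 30 = 140.9 mg/h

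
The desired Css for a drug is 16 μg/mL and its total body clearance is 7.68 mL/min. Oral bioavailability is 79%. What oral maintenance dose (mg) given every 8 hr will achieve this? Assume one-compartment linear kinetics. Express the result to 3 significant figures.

CL = 7.68 mL/min × 60/1000 = 0.4608 L/h
At steady state, dose per interval replaces the amount cleared in that interval: F·D/τ = CL·Css.
D = CL × Css × τ / F = 0.4608 × 16 × 8 / 0.79 = 74.66 mg

74.7 mg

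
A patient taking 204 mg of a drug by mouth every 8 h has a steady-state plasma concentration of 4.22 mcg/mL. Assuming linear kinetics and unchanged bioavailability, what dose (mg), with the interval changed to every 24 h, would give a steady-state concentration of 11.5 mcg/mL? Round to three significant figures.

1670 mg

For first-order elimination, Css ∝ F·D/(CL·τ); F and CL are unchanged, so Css ∝ D/τ.
D₂ = D₁ × (Css,target / Css,current) × (τ₂/τ₁) = 204 × (11.5/4.22) × (24/8) = 1668 mg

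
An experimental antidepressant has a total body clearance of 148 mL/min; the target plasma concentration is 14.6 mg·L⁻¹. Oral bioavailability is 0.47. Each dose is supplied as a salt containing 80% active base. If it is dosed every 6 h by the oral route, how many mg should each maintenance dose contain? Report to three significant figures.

CL = 148 mL/min = 148 × 0.06 = 8.880 L/h
D = CL × Css × τ / F / S = 8.880 × 14.6 × 6 / 0.47 / 0.8 = 2069 mg

2070 mg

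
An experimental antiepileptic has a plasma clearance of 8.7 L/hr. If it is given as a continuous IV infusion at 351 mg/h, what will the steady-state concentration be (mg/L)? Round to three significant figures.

Css = rate / CL = 351 / 8.700 = 40.34 mg/L

40.3 mg/L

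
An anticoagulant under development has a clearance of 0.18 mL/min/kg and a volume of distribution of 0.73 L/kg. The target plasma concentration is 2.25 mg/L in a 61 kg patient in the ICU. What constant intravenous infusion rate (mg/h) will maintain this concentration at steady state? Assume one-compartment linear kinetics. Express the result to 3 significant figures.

1.48 mg/h

CL = 0.18 mL/min/kg × 61 kg = 10.98 mL/min = 10.98 × 60/1000 = 0.6588 L/h
At steady state, infusion rate equals elimination rate: rate in = CL × Css.
Infusion rate = CL · Css = 0.6588 L/h × 2.25 mg/L = 1.482 mg/h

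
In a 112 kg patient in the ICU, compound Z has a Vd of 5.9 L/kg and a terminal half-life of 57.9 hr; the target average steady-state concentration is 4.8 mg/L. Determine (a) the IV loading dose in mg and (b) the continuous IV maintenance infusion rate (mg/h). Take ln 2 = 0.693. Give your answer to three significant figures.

(a) 3170 mg; (b) 38.0 mg/h

Vd(total) = 112 kg × 5.9 L/kg = 660.8 L
LD = Vd × C = 660.8 × 4.8 = 3172 mg
CL = 0.693 × Vd / t½ = 0.693 × 660.8 / 57.9 = 7.909 L/h
Infusion rate = CL × Css = 7.909 × 4.8 = 37.96 mg/h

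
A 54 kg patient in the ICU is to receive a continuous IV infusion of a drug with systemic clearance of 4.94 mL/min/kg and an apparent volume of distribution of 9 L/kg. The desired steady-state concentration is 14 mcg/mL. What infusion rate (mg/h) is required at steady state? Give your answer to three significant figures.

224 mg/h

CL = 4.94 mL/min/kg × 54 kg = 266.8 mL/min = 266.8 × 60/1000 = 16.01 L/h
Infusion rate = CL · Css = 16.01 L/h × 14 mg/L = 224.1 mg/h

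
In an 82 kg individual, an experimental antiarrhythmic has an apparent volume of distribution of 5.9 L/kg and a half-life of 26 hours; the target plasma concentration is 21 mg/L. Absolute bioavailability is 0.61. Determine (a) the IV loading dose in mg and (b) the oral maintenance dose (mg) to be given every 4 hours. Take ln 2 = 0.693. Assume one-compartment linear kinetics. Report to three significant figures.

(a) 10200 mg; (b) 1780 mg

Vd(total) = 82 kg × 5.9 L/kg = 483.8 L
LD = Vd × C = 483.8 × 21 = 10160 mg
CL = 0.693 × Vd / t½ = 0.693 × 483.8 / 26 = 12.90 L/h
D = CL × Css × τ / F = 12.90 × 21 × 4 / 0.61 = 1776 mg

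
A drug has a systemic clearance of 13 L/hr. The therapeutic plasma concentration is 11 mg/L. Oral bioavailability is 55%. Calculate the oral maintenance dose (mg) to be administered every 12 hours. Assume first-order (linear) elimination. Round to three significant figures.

D = CL × Css × τ / F = 13.00 × 11 × 12 / 0.55 = 3120 mg

3120 mg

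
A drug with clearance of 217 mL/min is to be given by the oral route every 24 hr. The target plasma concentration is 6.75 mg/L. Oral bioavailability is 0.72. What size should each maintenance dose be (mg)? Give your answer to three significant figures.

CL = 217 mL/min = 217 × 0.06 = 13.02 L/h
D = CL × Css × τ / F = 13.02 × 6.75 × 24 / 0.72 = 2930 mg

2930 mg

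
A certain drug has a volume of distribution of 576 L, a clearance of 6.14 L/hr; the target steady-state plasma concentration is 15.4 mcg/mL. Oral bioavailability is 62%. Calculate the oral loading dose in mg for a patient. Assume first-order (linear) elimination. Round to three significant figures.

LD = Vd × C / F = 576.0 × 15.40 / 0.62 = 14310 mg

14300 mg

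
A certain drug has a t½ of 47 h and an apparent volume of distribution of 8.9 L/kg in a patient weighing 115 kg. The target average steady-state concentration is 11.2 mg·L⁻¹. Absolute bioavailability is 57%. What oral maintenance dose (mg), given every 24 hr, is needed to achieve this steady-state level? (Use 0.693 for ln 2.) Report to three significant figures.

7120 mg

Vd = 8.9 L/kg × 115 kg = 1024 L
CL = 0.693 × Vd / t½ = 0.693 × 1024 / 47 = 15.10 L/h
D = CL × Css × τ / F = 15.10 × 11.2 × 24 / 0.57 = 7121 mg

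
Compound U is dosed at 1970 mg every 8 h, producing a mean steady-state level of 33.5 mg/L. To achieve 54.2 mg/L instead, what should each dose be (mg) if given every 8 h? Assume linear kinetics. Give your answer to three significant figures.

With linear kinetics, Css is proportional to dose rate (D/τ) at fixed clearance.
D₂ = D₁ × (Css,target / Css,current) = 1970 × 54.2/33.5 = 3187 mg

3190 mg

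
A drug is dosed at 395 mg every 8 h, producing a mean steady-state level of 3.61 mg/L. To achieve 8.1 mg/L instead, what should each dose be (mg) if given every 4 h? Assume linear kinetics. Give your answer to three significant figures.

443 mg

For first-order elimination, Css ∝ F·D/(CL·τ); F and CL are unchanged, so Css ∝ D/τ.
D₂ = D₁ × (Css,target / Css,current) × (τ₂/τ₁) = 395 × (8.1/3.61) × (4/8) = 443.1 mg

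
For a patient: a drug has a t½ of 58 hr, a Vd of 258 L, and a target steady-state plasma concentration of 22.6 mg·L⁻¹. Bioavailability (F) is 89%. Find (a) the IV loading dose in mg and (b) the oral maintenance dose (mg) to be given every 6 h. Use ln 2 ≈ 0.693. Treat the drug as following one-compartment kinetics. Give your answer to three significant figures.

LD = Vd × C = 258.0 × 22.6 = 5831 mg
CL = 0.693 × Vd / t½ = 0.693 × 258.0 / 58 = 3.083 L/h
D = CL × Css × τ / F = 3.083 × 22.6 × 6 / 0.89 = 469.7 mg

(a) 5830 mg; (b) 470 mg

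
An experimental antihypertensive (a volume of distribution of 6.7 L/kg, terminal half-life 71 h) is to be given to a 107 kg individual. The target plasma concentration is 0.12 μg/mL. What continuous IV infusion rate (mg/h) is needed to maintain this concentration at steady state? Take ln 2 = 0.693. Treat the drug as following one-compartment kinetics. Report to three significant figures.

Vd = 6.7 L/kg × 107 kg = 716.9 L
k = 0.693/71 = 0.009761 h⁻¹, so CL = k·Vd = 0.009761 × 716.9 = 6.998 L/h
Infusion rate = CL × Css = 6.998 × 0.12 = 0.8398 mg/h

0.840 mg/h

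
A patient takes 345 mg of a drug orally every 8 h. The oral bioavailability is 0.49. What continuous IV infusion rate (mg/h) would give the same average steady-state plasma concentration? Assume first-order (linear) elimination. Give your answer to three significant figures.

Equivalent systemic input: infusion rate = F·D/τ.
Rate = 0.49 × 345 / 8 = 21.13 mg/h

21.1 mg/h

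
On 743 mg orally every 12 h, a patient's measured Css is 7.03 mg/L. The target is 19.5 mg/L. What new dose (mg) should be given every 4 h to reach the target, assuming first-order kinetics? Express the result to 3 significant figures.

687 mg

With linear kinetics, Css is proportional to dose rate (D/τ) at fixed clearance.
D₂ = D₁ × (Css,target / Css,current) × (τ₂/τ₁) = 743 × (19.5/7.03) × (4/12) = 687.0 mg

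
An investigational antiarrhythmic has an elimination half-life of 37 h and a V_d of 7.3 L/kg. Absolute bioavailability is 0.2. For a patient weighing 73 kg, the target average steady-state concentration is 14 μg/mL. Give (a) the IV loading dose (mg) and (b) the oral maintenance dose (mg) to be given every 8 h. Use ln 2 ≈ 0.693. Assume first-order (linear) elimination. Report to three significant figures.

Vd(total) = 73 kg × 7.3 L/kg = 532.9 L
LD = Vd × C = 532.9 × 14 = 7461 mg
CL = 0.693 × Vd / t½ = 0.693 × 532.9 / 37 = 9.981 L/h
D = CL × Css × τ / F = 9.981 × 14 × 8 / 0.2 = 5589 mg

(a) 7460 mg; (b) 5590 mg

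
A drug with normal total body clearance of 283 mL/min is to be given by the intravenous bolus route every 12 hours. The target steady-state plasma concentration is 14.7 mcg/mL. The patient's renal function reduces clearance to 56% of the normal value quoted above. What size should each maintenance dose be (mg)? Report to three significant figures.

CL = 283 mL/min × 60/1000 = 16.98 L/h
Patient clearance = 0.56 × 16.98 = 9.509 L/h
D = CL × Css × τ = 9.509 × 14.7 × 12 = 1677 mg

1680 mg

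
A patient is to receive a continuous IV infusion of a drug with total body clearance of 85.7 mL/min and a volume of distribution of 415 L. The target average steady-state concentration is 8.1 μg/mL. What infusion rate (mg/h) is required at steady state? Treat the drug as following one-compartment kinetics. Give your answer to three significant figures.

41.7 mg/h

CL = 85.7 mL/min × 60/1000 = 5.142 L/h
Rate = CL × Css = 5.142 × 8.1 = 41.65 mg/h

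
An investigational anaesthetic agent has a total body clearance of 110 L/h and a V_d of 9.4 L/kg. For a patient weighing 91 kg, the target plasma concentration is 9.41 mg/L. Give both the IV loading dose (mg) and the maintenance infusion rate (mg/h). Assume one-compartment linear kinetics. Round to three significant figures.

Vd = 9.4 L/kg × 91 kg = 855.4 L
Loading dose = Vd × C = 855.4 × 9.41 = 8049 mg
Maintenance infusion rate = CL × Css = 110.0 × 9.41 = 1035 mg/h

(a) 8050 mg; (b) 1040 mg/h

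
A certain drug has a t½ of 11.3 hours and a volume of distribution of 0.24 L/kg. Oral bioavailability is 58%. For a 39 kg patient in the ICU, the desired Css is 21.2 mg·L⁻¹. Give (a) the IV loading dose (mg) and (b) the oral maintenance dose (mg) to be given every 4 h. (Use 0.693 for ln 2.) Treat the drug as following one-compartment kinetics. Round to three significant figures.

Vd(total) = 39 kg × 0.24 L/kg = 9.360 L
LD = Vd × C = 9.360 × 21.2 = 198.4 mg
CL = 0.693 × Vd / t½ = 0.693 × 9.360 / 11.3 = 0.5740 L/h
D = CL × Css × τ / F = 0.5740 × 21.2 × 4 / 0.58 = 83.92 mg

(a) 198 mg; (b) 83.9 mg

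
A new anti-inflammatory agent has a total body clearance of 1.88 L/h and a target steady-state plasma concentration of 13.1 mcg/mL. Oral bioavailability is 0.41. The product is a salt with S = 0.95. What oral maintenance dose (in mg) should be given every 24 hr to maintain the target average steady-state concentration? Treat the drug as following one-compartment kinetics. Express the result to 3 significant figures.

D = CL × Css × τ / F / S = 1.880 × 13.1 × 24 / 0.41 / 0.95 = 1518 mg

1520 mg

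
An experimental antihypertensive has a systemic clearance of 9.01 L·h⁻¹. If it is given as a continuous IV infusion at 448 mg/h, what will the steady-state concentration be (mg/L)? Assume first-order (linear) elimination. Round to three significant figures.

49.7 mg/L

Css = rate / CL = 448 / 9.010 = 49.72 mg/L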